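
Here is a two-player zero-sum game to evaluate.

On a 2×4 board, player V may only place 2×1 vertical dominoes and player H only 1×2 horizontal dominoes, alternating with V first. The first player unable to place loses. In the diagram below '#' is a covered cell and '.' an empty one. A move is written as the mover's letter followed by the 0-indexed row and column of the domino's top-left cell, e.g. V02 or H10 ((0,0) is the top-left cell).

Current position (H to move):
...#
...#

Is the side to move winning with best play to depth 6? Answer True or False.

[...#/...#] H move#1: H00:+1/##.#/...#*, H01:+1/.###/...#, H10:+1/...#/##.#, H11:+1/...#/.###
[##.#/...#] V move#2: V02:-1/####/..##*
[####/..##] H move#3: H10:+1/####/####*
[####/####] end (terminal -1, V#4); searched ...#/...# to 6

H winning at [...#/...#]: True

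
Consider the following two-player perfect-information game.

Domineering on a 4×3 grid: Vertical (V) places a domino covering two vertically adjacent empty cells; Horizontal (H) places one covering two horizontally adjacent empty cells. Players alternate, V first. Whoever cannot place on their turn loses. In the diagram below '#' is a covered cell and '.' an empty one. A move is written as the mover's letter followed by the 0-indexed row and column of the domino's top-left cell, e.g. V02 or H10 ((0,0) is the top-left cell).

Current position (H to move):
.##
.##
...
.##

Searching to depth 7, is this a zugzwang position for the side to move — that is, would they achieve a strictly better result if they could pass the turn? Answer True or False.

zugzwang(.##/.##/.../.##, H) = False

ply 1, H at .##/.##/.../.## | H20=-1→.##/.##/##./.##*; H21=-1→.##/.##/.##/.##
ply 2, V at .##/.##/##./.## | V00=+1→###/###/##./.##*
ply 3: ###/###/##./.## is terminal -1 (H); from .##/.##/.../.## depth 7
pass branch (V moves first from the same position):
  | ply 1, V at .##/.##/.../.## | V00=-1→###/###/.../.##; V10=-1→.##/###/#../.##; V20=+1→.##/.##/#../###*
  | ply 2, H at .##/.##/#../### | H21=-1→.##/.##/###/###*
  | ply 3, V at .##/.##/###/### | V00=+1→###/###/###/###*
  | ply 4: ###/###/###/### is terminal -1 (H); from .##/.##/.../.## depth 7
H moving scores -1; H passing scores -1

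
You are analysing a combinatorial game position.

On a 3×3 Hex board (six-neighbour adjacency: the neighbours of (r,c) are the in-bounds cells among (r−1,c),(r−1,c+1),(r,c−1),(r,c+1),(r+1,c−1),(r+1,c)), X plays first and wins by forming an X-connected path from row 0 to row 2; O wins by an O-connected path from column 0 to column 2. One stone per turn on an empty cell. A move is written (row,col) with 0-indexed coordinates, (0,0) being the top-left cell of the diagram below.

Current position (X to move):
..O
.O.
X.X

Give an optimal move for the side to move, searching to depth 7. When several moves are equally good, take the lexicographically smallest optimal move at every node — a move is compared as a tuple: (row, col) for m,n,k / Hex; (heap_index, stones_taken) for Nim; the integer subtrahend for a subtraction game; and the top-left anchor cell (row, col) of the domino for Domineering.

X's best at [..O/.O./X.X]: (1,0)

ply 1, X at ..O/.O./X.X | (0,0)=-1→X.O/.O./X.X; (0,1)=-1→.XO/.O./X.X; (1,0)=+1→..O/XO./X.X*; (1,2)=-1→..O/.OX/X.X; (2,1)=-1→..O/.O./XXX
ply 2, O at ..O/XO./X.X | (0,0)=-1→O.O/XO./X.X*; (0,1)=-1→.OO/XO./X.X; (1,2)=-1→..O/XOO/X.X; (2,1)=-1→..O/XO./XOX
ply 3, X at O.O/XO./X.X | (0,1)=+1→OXO/XO./X.X*; (1,2)=-1→O.O/XOX/X.X; (2,1)=-1→O.O/XO./XXX
ply 4: OXO/XO./X.X is terminal -1 (O); from ..O/.O./X.X depth 7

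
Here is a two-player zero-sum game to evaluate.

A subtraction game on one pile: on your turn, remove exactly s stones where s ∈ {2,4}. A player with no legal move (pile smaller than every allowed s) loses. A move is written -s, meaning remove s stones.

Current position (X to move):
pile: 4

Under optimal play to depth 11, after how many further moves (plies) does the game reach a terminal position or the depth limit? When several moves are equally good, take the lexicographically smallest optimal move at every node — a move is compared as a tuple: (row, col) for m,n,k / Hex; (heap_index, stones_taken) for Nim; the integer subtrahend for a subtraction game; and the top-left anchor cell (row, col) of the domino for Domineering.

ply 1, X at 4 | -2=-1→2; -4=+1→0*
ply 2: 0 is terminal -1 (O); from 4 depth 11

PV length from [4]: 1 ply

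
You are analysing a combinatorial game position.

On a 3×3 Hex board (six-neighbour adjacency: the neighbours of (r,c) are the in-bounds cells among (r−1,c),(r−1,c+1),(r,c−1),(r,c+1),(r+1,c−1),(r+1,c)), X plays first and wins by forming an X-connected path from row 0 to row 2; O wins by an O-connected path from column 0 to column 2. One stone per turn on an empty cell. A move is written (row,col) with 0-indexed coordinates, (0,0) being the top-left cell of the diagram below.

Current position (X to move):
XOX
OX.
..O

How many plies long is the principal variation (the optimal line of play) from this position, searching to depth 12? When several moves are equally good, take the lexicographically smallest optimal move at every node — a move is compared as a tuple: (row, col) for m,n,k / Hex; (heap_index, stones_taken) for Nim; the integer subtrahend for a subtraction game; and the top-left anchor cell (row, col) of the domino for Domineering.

ply 1, X at XOX/OX./..O | (1,2)=+1→XOX/OXX/..O*; (2,0)=+1→XOX/OX./X.O; (2,1)=+1→XOX/OX./.XO
ply 2, O at XOX/OXX/..O | (2,0)=-1→XOX/OXX/O.O*; (2,1)=-1→XOX/OXX/.OO
ply 3, X at XOX/OXX/O.O | (2,1)=+1→XOX/OXX/OXO*
ply 4: XOX/OXX/OXO is terminal -1 (O); from XOX/OX./..O depth 12

PV length from [XOX/OX./..O]: 3 plies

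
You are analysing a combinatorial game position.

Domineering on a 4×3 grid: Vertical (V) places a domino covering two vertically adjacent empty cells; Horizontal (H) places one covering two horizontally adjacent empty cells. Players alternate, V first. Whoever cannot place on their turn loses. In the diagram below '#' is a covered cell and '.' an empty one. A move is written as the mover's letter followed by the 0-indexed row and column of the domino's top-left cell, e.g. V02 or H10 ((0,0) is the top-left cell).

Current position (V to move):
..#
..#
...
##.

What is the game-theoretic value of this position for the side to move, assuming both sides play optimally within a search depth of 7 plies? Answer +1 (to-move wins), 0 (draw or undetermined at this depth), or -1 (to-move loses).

value(..#/..#/.../##., V) = +1

ply 1, V at ..#/..#/.../##. | V00=+1→#.#/#.#/.../##.*; V01=+1→.##/.##/.../##.; V10=+1→..#/#.#/#../##.; V11=+1→..#/.##/.#./##.; V22=-1→..#/..#/..#/###
ply 2, H at #.#/#.#/.../##. | H20=-1→#.#/#.#/##./##.*; H21=-1→#.#/#.#/.##/##.
ply 3, V at #.#/#.#/##./##. | V01=+1→###/###/##./##.*; V22=+1→#.#/#.#/###/###
ply 4: ###/###/##./##. is terminal -1 (H); from ..#/..#/.../##. depth 7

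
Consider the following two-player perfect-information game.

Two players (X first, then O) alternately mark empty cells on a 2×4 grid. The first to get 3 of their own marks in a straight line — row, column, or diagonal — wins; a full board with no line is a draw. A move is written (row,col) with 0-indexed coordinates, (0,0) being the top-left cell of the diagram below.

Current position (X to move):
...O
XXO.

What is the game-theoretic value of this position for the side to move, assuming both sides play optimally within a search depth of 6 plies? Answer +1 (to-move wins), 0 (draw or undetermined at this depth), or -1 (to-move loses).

p1 X@[...O/XXO.]: (0,0)[X..O/XXO.]+0* (0,1)[.X.O/XXO.]+0 (0,2)[..XO/XXO.]+0 (1,3)[...O/XXOX]+0
p2 O@[X..O/XXO.]: (0,1)[XO.O/XXO.]+0* (0,2)[X.OO/XXO.]+0 (1,3)[X..O/XXOO]+0
p3 X@[XO.O/XXO.]: (0,2)[XOXO/XXO.]+0* (1,3)[XO.O/XXOX]-1
p4 O@[XOXO/XXO.]: (1,3)[XOXO/XXOO]+0*
p5 X@[XOXO/XXOO] terminal +0; root [...O/XXO.] d6

value(...O/XXO., X) = 0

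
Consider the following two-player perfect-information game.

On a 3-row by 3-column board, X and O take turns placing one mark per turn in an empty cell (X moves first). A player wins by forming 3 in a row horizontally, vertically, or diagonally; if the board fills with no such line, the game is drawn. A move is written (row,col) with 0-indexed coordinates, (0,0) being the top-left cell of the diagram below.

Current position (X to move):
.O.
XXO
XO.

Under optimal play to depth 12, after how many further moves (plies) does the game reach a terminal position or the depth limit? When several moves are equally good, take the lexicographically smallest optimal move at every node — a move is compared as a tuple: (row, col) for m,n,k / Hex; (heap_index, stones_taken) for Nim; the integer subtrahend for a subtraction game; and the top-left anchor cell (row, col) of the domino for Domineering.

ply 1, X at .O./XXO/XO. | (0,0)=+1→XO./XXO/XO.*; (0,2)=+1→.OX/XXO/XO.; (2,2)=+1→.O./XXO/XOX
ply 2: XO./XXO/XO. is terminal -1 (O); from .O./XXO/XO. depth 12

PV length from [.O./XXO/XO.]: 1 ply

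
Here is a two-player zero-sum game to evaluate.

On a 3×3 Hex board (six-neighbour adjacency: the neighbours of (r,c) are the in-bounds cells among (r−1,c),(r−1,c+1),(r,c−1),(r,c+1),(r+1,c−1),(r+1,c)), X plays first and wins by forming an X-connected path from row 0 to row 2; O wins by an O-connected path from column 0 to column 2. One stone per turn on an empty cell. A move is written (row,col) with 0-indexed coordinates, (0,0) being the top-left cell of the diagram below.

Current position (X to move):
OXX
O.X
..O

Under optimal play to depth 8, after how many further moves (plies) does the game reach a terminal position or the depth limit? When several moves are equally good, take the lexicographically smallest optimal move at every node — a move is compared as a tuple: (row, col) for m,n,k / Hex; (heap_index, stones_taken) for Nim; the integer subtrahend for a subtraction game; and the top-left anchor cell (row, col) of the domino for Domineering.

[OXX/O.X/..O] X move#1: (1,1):+1/OXX/OXX/..O*, (2,0):+1/OXX/O.X/X.O, (2,1):+1/OXX/O.X/.XO
[OXX/OXX/..O] O move#2: (2,0):-1/OXX/OXX/O.O*, (2,1):-1/OXX/OXX/.OO
[OXX/OXX/O.O] X move#3: (2,1):+1/OXX/OXX/OXO*
[OXX/OXX/OXO] end (terminal -1, O#4); searched OXX/O.X/..O to 8

PV length from [OXX/O.X/..O]: 3 plies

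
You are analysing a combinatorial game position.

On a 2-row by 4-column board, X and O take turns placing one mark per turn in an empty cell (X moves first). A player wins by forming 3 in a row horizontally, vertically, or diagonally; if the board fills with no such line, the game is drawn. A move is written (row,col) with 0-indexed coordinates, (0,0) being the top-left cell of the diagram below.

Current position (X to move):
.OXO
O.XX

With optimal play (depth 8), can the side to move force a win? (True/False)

[.OXO/O.XX] X move#1: (0,0):+0/XOXO/O.XX, (1,1):+1/.OXO/OXXX*
[.OXO/OXXX] end (terminal -1, O#2); searched .OXO/O.XX to 8

X winning at [.OXO/O.XX]: True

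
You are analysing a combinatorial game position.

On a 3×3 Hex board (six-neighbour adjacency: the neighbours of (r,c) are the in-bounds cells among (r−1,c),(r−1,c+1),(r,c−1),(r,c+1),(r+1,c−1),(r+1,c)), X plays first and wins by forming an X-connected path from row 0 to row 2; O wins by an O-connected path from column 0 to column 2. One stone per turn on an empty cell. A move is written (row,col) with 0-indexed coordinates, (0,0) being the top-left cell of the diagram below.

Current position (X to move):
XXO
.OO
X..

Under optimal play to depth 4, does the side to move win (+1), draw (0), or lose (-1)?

value(XXO/.OO/X.., X) = +1

[XXO/.OO/X..] X move#1: (1,0):+1/XXO/XOO/X..*, (2,1):-1/XXO/.OO/XX., (2,2):-1/XXO/.OO/X.X
[XXO/XOO/X..] end (terminal -1, O#2); searched XXO/.OO/X.. to 4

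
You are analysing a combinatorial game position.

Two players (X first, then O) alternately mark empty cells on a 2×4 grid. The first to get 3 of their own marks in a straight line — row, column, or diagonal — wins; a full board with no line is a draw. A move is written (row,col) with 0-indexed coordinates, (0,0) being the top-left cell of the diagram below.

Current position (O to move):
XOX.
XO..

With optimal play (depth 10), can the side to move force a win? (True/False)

[XOX./XO..] O move#1: (0,3):+0/XOXO/XO..*, (1,2):+0/XOX./XOO., (1,3):+0/XOX./XO.O
[XOXO/XO..] X move#2: (1,2):+0/XOXO/XOX.*, (1,3):+0/XOXO/XO.X
[XOXO/XOX.] O move#3: (1,3):+0/XOXO/XOXO*
[XOXO/XOXO] end (terminal +0, X#4); searched XOX./XO.. to 10

O winning at [XOX./XO..]: False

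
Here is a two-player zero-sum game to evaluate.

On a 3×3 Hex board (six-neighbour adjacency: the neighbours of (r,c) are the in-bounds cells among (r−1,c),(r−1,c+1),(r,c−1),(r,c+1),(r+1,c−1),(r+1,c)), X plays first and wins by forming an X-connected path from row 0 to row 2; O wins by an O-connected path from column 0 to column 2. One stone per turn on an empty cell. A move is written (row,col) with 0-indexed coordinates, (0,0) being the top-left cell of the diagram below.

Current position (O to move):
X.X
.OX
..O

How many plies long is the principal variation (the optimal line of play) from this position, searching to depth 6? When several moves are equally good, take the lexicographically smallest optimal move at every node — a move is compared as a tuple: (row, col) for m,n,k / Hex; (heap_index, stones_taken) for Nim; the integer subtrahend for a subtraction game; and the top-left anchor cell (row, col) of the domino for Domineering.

ply 1, O at X.X/.OX/..O | (0,1)=-1→XOX/.OX/..O; (1,0)=-1→X.X/OOX/..O; (2,0)=-1→X.X/.OX/O.O; (2,1)=+1→X.X/.OX/.OO*
ply 2, X at X.X/.OX/.OO | (0,1)=-1→XXX/.OX/.OO*; (1,0)=-1→X.X/XOX/.OO; (2,0)=-1→X.X/.OX/XOO
ply 3, O at XXX/.OX/.OO | (1,0)=+1→XXX/OOX/.OO*; (2,0)=+1→XXX/.OX/OOO
ply 4: XXX/OOX/.OO is terminal -1 (X); from X.X/.OX/..O depth 6

PV length from [X.X/.OX/..O]: 3 plies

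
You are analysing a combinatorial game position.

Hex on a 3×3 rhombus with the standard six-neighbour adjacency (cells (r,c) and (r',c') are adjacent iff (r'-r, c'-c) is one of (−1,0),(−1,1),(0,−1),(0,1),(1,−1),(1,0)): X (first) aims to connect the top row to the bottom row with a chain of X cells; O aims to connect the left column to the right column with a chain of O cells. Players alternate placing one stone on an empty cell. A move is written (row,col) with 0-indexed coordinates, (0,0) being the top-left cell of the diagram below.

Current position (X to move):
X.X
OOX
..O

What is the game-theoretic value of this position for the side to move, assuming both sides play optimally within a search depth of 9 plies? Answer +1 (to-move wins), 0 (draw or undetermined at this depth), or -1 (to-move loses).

value(X.X/OOX/..O, X) = +1

ply 1, X at X.X/OOX/..O | (0,1)=-1→XXX/OOX/..O; (2,0)=-1→X.X/OOX/X.O; (2,1)=+1→X.X/OOX/.XO*
ply 2: X.X/OOX/.XO is terminal -1 (O); from X.X/OOX/..O depth 9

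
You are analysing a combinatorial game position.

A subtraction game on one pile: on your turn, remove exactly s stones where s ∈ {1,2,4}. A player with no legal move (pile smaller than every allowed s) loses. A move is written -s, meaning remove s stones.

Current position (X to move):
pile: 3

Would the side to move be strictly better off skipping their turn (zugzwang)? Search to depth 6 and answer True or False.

ply 1, X at 3 | -1=-1→2*; -2=-1→1
ply 2, O at 2 | -1=-1→1; -2=+1→0*
ply 3: 0 is terminal -1 (X); from 3 depth 6
if X skipped the turn, O would face:
~ ply 1, O at 3 | -1=-1→2*; -2=-1→1
~ ply 2, X at 2 | -1=-1→1; -2=+1→0*
~ ply 3: 0 is terminal -1 (O); from 3 depth 6
compare (X): move=-1 vs pass=+1

zugzwang(3, X) = True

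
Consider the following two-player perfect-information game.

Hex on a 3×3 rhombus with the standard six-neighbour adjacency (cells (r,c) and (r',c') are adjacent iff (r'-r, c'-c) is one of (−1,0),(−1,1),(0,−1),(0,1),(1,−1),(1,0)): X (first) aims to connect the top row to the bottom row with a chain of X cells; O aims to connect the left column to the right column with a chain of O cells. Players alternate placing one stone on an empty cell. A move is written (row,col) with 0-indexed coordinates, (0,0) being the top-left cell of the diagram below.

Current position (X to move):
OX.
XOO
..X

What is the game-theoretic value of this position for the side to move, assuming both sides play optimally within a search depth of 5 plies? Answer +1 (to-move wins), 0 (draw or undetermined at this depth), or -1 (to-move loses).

value(OX./XOO/..X, X) = +1

ply 1, X at OX./XOO/..X | (0,2)=-1→OXX/XOO/..X; (2,0)=+1→OX./XOO/X.X*; (2,1)=-1→OX./XOO/.XX
ply 2: OX./XOO/X.X is terminal -1 (O); from OX./XOO/..X depth 5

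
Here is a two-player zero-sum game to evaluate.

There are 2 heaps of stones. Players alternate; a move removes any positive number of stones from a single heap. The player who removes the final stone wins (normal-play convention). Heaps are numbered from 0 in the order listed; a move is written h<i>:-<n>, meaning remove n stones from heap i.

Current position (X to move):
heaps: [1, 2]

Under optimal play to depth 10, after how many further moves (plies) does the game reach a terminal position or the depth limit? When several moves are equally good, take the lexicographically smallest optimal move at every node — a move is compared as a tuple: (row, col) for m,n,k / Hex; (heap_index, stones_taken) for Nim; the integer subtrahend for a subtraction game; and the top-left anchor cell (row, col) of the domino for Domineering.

[(1,2)] X move#1: h0:-1:-1/(0,2), h1:-1:+1/(1,1)*, h1:-2:-1/(1,0)
[(1,1)] O move#2: h0:-1:-1/(0,1)*, h1:-1:-1/(1,0)
[(0,1)] X move#3: h1:-1:+1/(0,0)*
[(0,0)] end (terminal -1, O#4); searched (1,2) to 10

PV length from [(1,2)]: 3 plies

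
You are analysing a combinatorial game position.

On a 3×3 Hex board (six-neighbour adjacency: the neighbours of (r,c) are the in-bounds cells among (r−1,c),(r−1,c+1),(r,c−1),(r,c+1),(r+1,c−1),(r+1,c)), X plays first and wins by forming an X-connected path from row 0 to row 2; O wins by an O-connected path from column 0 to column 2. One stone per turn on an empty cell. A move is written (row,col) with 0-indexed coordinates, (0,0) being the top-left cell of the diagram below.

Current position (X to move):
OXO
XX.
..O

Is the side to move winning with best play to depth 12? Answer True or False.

X winning at [OXO/XX./..O]: True

ply 1, X at OXO/XX./..O | (1,2)=+1→OXO/XXX/..O*; (2,0)=+1→OXO/XX./X.O; (2,1)=+1→OXO/XX./.XO
ply 2, O at OXO/XXX/..O | (2,0)=-1→OXO/XXX/O.O*; (2,1)=-1→OXO/XXX/.OO
ply 3, X at OXO/XXX/O.O | (2,1)=+1→OXO/XXX/OXO*
ply 4: OXO/XXX/OXO is terminal -1 (O); from OXO/XX./..O depth 12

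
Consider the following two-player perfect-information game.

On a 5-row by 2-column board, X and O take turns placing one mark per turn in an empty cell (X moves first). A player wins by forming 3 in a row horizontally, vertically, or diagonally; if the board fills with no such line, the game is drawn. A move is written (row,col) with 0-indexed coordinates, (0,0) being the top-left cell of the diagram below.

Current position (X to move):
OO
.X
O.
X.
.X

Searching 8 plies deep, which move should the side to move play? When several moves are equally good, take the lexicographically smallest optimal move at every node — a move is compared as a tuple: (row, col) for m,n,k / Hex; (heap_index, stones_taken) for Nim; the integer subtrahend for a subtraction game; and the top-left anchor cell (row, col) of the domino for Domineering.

X's best at [OO/.X/O./X./.X]: (1,0)

[OO/.X/O./X./.X] X move#1: (1,0):+0/OO/XX/O./X./.X*, (2,1):-1/OO/.X/OX/X./.X, (3,1):-1/OO/.X/O./XX/.X, (4,0):-1/OO/.X/O./X./XX
[OO/XX/O./X./.X] O move#2: (2,1):+0/OO/XX/OO/X./.X*, (3,1):+0/OO/XX/O./XO/.X, (4,0):+0/OO/XX/O./X./OX
[OO/XX/OO/X./.X] X move#3: (3,1):+0/OO/XX/OO/XX/.X*, (4,0):+0/OO/XX/OO/X./XX
[OO/XX/OO/XX/.X] O move#4: (4,0):+0/OO/XX/OO/XX/OX*
[OO/XX/OO/XX/OX] end (terminal +0, X#5); searched OO/.X/O./X./.X to 8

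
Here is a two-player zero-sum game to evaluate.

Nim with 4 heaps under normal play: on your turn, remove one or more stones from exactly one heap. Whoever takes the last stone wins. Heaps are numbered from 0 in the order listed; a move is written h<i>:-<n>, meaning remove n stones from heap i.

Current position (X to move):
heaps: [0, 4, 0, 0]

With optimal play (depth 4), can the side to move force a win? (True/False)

X winning at [(0,4,0,0)]: True

[(0,4,0,0)] X move#1: h1:-1:-1/(0,3,0,0), h1:-2:-1/(0,2,0,0), h1:-3:-1/(0,1,0,0), h1:-4:+1/(0,0,0,0)*
[(0,0,0,0)] end (terminal -1, O#2); searched (0,4,0,0) to 4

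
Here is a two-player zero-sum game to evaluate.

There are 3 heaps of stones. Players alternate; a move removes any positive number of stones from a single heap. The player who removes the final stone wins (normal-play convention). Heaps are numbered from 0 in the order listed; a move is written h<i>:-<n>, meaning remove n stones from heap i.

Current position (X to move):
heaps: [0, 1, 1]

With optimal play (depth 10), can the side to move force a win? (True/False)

[(0,1,1)] X move#1: h1:-1:-1/(0,0,1)*, h2:-1:-1/(0,1,0)
[(0,0,1)] O move#2: h2:-1:+1/(0,0,0)*
[(0,0,0)] end (terminal -1, X#3); searched (0,1,1) to 10

X winning at [(0,1,1)]: False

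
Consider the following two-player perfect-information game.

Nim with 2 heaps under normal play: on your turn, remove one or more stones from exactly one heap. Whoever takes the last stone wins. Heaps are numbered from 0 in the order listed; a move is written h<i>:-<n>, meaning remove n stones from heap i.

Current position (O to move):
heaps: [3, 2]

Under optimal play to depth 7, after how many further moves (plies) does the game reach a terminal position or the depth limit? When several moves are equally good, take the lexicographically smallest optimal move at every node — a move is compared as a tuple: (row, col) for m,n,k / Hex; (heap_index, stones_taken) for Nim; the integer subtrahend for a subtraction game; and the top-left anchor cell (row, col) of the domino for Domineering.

p1 O@[(3,2)]: h0:-1[(2,2)]+1* h0:-2[(1,2)]-1 h0:-3[(0,2)]-1 h1:-1[(3,1)]-1 h1:-2[(3,0)]-1
p2 X@[(2,2)]: h0:-1[(1,2)]-1* h0:-2[(0,2)]-1 h1:-1[(2,1)]-1 h1:-2[(2,0)]-1
p3 O@[(1,2)]: h0:-1[(0,2)]-1 h1:-1[(1,1)]+1* h1:-2[(1,0)]-1
p4 X@[(1,1)]: h0:-1[(0,1)]-1* h1:-1[(1,0)]-1
p5 O@[(0,1)]: h1:-1[(0,0)]+1*
p6 X@[(0,0)] terminal -1; root [(3,2)] d7

PV length from [(3,2)]: 5 plies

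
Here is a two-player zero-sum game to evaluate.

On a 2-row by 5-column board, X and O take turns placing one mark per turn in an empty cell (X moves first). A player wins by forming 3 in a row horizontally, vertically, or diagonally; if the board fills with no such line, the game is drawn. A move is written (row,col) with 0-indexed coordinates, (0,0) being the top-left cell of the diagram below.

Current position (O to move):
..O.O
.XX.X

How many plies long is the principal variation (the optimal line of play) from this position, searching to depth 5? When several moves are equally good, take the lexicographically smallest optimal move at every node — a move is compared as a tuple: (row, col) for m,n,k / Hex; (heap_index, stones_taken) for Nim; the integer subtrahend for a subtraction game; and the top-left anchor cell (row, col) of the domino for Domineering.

p1 O@[..O.O/.XX.X]: (0,0)[O.O.O/.XX.X]-1 (0,1)[.OO.O/.XX.X]-1 (0,3)[..OOO/.XX.X]+1* (1,0)[..O.O/OXX.X]-1 (1,3)[..O.O/.XXOX]-1
p2 X@[..OOO/.XX.X] terminal -1; root [..O.O/.XX.X] d5

PV length from [..O.O/.XX.X]: 1 ply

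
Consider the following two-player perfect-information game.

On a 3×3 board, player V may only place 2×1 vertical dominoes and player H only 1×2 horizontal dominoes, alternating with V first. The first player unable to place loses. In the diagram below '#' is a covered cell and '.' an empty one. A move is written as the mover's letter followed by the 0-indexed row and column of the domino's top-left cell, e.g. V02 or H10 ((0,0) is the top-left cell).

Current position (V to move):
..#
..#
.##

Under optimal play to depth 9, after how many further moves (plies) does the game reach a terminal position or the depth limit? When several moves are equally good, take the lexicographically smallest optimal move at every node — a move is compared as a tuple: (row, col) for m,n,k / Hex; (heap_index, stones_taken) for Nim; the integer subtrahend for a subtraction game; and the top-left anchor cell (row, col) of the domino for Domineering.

PV length from [..#/..#/.##]: 1 ply

ply 1, V at ..#/..#/.## | V00=+1→#.#/#.#/.##*; V01=+1→.##/.##/.##; V10=-1→..#/#.#/###
ply 2: #.#/#.#/.## is terminal -1 (H); from ..#/..#/.## depth 9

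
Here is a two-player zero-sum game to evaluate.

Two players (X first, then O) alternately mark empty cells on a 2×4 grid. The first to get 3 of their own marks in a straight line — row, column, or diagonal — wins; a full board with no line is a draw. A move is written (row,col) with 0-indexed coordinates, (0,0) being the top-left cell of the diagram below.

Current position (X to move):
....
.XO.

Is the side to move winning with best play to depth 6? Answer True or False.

ply 1, X at ..../.XO. | (0,0)=+0→X.../.XO.*; (0,1)=+0→.X../.XO.; (0,2)=+0→..X./.XO.; (0,3)=+0→...X/.XO.; (1,0)=+0→..../XXO.; (1,3)=+0→..../.XOX
ply 2, O at X.../.XO. | (0,1)=+0→XO../.XO.*; (0,2)=+0→X.O./.XO.; (0,3)=+0→X..O/.XO.; (1,0)=+0→X.../OXO.; (1,3)=+0→X.../.XOO
ply 3, X at XO../.XO. | (0,2)=+0→XOX./.XO.*; (0,3)=+0→XO.X/.XO.; (1,0)=+0→XO../XXO.; (1,3)=+0→XO../.XOX
ply 4, O at XOX./.XO. | (0,3)=+0→XOXO/.XO.*; (1,0)=+0→XOX./OXO.; (1,3)=+0→XOX./.XOO
ply 5, X at XOXO/.XO. | (1,0)=+0→XOXO/XXO.*; (1,3)=+0→XOXO/.XOX
ply 6, O at XOXO/XXO. | (1,3)=+0→XOXO/XXOO*
ply 7: XOXO/XXOO is terminal +0 (X); from ..../.XO. depth 6

X winning at [..../.XO.]: False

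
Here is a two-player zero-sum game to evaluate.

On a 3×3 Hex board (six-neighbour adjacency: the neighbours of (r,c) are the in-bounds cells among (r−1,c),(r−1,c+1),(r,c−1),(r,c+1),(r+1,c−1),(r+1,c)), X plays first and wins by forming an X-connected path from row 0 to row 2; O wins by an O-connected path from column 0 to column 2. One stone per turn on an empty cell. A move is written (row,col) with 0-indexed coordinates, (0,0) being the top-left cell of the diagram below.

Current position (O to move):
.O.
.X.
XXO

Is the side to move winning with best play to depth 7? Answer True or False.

p1 O@[.O./.X./XXO]: (0,0)[OO./.X./XXO]-1 (0,2)[.OO/.X./XXO]+1* (1,0)[.O./OX./XXO]-1 (1,2)[.O./.XO/XXO]-1
p2 X@[.OO/.X./XXO]: (0,0)[XOO/.X./XXO]-1* (1,0)[.OO/XX./XXO]-1 (1,2)[.OO/.XX/XXO]-1
p3 O@[XOO/.X./XXO]: (1,0)[XOO/OX./XXO]+1* (1,2)[XOO/.XO/XXO]-1
p4 X@[XOO/OX./XXO] terminal -1; root [.O./.X./XXO] d7

O winning at [.O./.X./XXO]: True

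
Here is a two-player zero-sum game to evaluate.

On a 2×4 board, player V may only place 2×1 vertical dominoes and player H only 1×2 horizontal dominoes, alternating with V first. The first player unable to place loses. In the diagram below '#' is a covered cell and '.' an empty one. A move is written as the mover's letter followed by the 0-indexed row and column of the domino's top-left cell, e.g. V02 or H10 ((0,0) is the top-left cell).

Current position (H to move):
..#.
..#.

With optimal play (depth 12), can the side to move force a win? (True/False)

H winning at [..#./..#.]: True

ply 1, H at ..#./..#. | H00=+1→###./..#.*; H10=+1→..#./###.
ply 2, V at ###./..#. | V03=-1→####/..##*
ply 3, H at ####/..## | H10=+1→####/####*
ply 4: ####/#### is terminal -1 (V); from ..#./..#. depth 12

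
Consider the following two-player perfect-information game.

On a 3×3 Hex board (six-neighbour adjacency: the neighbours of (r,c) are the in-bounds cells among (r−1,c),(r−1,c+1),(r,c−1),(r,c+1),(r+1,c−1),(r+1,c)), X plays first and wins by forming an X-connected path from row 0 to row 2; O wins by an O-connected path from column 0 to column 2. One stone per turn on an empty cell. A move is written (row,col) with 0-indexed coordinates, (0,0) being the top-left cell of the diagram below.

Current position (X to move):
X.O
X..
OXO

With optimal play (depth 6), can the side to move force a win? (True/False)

X winning at [X.O/X../OXO]: True

ply 1, X at X.O/X../OXO | (0,1)=-1→XXO/X../OXO; (1,1)=+1→X.O/XX./OXO*; (1,2)=-1→X.O/X.X/OXO
ply 2: X.O/XX./OXO is terminal -1 (O); from X.O/X../OXO depth 6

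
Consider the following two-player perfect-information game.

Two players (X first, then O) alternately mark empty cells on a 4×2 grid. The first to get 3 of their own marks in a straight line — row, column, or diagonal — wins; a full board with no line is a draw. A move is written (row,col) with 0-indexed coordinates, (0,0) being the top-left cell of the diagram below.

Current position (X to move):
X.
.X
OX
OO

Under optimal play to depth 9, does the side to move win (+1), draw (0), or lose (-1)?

p1 X@[X./.X/OX/OO]: (0,1)[XX/.X/OX/OO]+1* (1,0)[X./XX/OX/OO]+0
p2 O@[XX/.X/OX/OO] terminal -1; root [X./.X/OX/OO] d9

value(X./.X/OX/OO, X) = +1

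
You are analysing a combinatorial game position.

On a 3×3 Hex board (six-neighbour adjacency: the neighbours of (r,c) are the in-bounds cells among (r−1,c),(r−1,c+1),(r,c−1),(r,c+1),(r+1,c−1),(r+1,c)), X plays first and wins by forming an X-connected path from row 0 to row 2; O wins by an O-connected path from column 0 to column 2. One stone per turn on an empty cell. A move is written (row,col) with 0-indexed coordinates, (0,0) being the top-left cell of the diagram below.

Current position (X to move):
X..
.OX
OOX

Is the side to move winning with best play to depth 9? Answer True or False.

ply 1, X at X../.OX/OOX | (0,1)=-1→XX./.OX/OOX; (0,2)=+1→X.X/.OX/OOX*; (1,0)=-1→X../XOX/OOX
ply 2: X.X/.OX/OOX is terminal -1 (O); from X../.OX/OOX depth 9

X winning at [X../.OX/OOX]: True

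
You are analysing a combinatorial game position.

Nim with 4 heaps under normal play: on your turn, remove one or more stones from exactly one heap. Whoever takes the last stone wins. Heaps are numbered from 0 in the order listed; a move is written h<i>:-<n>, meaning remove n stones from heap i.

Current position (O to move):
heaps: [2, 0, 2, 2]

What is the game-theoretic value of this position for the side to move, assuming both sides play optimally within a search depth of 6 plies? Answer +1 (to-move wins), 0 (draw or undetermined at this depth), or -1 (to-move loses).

ply 1, O at (2,0,2,2) | h0:-1=-1→(1,0,2,2); h0:-2=+1→(0,0,2,2)*; h2:-1=-1→(2,0,1,2); h2:-2=+1→(2,0,0,2); h3:-1=-1→(2,0,2,1); h3:-2=+1→(2,0,2,0)
ply 2, X at (0,0,2,2) | h2:-1=-1→(0,0,1,2)*; h2:-2=-1→(0,0,0,2); h3:-1=-1→(0,0,2,1); h3:-2=-1→(0,0,2,0)
ply 3, O at (0,0,1,2) | h2:-1=-1→(0,0,0,2); h3:-1=+1→(0,0,1,1)*; h3:-2=-1→(0,0,1,0)
ply 4, X at (0,0,1,1) | h2:-1=-1→(0,0,0,1)*; h3:-1=-1→(0,0,1,0)
ply 5, O at (0,0,0,1) | h3:-1=+1→(0,0,0,0)*
ply 6: (0,0,0,0) is terminal -1 (X); from (2,0,2,2) depth 6

value((2,0,2,2), O) = +1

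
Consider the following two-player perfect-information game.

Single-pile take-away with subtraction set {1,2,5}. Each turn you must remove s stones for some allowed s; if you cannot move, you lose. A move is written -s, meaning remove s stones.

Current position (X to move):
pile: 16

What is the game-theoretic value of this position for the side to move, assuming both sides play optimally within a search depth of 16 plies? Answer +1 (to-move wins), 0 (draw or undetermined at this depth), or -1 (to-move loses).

ply 1, X at 16 | -1=+1→15*; -2=-1→14; -5=-1→11
ply 2, O at 15 | -1=-1→14*; -2=-1→13; -5=-1→10
ply 3, X at 14 | -1=-1→13; -2=+1→12*; -5=+1→9
ply 4, O at 12 | -1=-1→11*; -2=-1→10; -5=-1→7
ply 5, X at 11 | -1=-1→10; -2=+1→9*; -5=+1→6
ply 6, O at 9 | -1=-1→8*; -2=-1→7; -5=-1→4
ply 7, X at 8 | -1=-1→7; -2=+1→6*; -5=+1→3
ply 8, O at 6 | -1=-1→5*; -2=-1→4; -5=-1→1
ply 9, X at 5 | -1=-1→4; -2=+1→3*; -5=+1→0
ply 10, O at 3 | -1=-1→2*; -2=-1→1
ply 11, X at 2 | -1=-1→1; -2=+1→0*
ply 12: 0 is terminal -1 (O); from 16 depth 16

value(16, X) = +1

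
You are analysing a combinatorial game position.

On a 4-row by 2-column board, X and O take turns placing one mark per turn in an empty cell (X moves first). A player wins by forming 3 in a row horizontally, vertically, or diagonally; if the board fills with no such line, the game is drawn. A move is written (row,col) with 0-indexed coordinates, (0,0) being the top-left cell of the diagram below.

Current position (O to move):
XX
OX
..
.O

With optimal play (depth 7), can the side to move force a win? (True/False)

[XX/OX/../.O] O move#1: (2,0):-1/XX/OX/O./.O, (2,1):+0/XX/OX/.O/.O*, (3,0):-1/XX/OX/../OO
[XX/OX/.O/.O] X move#2: (2,0):+0/XX/OX/XO/.O*, (3,0):+0/XX/OX/.O/XO
[XX/OX/XO/.O] O move#3: (3,0):+0/XX/OX/XO/OO*
[XX/OX/XO/OO] end (terminal +0, X#4); searched XX/OX/../.O to 7

O winning at [XX/OX/../.O]: False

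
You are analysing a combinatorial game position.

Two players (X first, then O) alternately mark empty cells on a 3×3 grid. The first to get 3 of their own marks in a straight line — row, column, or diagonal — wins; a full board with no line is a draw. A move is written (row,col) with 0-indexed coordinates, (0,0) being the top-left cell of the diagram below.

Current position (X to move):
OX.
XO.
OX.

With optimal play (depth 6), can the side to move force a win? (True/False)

[OX./XO./OX.] X move#1: (0,2):-1/OXX/XO./OX.*, (1,2):-1/OX./XOX/OX., (2,2):-1/OX./XO./OXX
[OXX/XO./OX.] O move#2: (1,2):+0/OXX/XOO/OX., (2,2):+1/OXX/XO./OXO*
[OXX/XO./OXO] end (terminal -1, X#3); searched OX./XO./OX. to 6

X winning at [OX./XO./OX.]: False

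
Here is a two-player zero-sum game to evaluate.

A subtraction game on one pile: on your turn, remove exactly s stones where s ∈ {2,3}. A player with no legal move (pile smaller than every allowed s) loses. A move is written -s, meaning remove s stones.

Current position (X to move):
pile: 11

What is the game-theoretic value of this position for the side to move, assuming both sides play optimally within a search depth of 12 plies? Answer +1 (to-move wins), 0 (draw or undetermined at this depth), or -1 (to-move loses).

[11] X move#1: -2:-1/9*, -3:-1/8
[9] O move#2: -2:-1/7, -3:+1/6*
[6] X move#3: -2:-1/4*, -3:-1/3
[4] O move#4: -2:-1/2, -3:+1/1*
[1] end (terminal -1, X#5); searched 11 to 12

value(11, X) = -1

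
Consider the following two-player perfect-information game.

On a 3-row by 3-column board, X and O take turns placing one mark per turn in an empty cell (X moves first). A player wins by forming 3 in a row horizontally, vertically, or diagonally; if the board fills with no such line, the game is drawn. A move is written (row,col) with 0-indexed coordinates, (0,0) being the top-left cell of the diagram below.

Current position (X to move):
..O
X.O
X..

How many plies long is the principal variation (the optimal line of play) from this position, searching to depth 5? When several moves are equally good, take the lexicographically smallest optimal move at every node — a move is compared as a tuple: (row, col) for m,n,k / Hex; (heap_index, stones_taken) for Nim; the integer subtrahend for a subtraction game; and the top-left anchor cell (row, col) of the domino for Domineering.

p1 X@[..O/X.O/X..]: (0,0)[X.O/X.O/X..]+1* (0,1)[.XO/X.O/X..]-1 (1,1)[..O/XXO/X..]-1 (2,1)[..O/X.O/XX.]-1 (2,2)[..O/X.O/X.X]+1
p2 O@[X.O/X.O/X..] terminal -1; root [..O/X.O/X..] d5

PV length from [..O/X.O/X..]: 1 ply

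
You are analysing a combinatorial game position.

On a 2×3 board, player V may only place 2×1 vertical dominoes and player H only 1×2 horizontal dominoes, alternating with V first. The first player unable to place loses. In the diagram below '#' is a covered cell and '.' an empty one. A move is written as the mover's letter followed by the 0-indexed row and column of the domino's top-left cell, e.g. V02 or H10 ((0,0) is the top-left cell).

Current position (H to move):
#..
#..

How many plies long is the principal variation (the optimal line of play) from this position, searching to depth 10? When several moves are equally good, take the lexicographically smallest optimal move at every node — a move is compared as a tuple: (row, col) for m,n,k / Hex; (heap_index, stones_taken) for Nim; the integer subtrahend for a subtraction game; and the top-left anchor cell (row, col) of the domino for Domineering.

p1 H@[#../#..]: H01[###/#..]+1* H11[#../###]+1
p2 V@[###/#..] terminal -1; root [#../#..] d10

PV length from [#../#..]: 1 ply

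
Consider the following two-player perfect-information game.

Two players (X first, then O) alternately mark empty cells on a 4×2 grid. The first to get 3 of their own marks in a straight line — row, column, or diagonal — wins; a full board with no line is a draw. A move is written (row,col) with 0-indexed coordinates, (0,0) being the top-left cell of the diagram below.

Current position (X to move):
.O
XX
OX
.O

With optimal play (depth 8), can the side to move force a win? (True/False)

X winning at [.O/XX/OX/.O]: False

ply 1, X at .O/XX/OX/.O | (0,0)=+0→XO/XX/OX/.O*; (3,0)=+0→.O/XX/OX/XO
ply 2, O at XO/XX/OX/.O | (3,0)=+0→XO/XX/OX/OO*
ply 3: XO/XX/OX/OO is terminal +0 (X); from .O/XX/OX/.O depth 8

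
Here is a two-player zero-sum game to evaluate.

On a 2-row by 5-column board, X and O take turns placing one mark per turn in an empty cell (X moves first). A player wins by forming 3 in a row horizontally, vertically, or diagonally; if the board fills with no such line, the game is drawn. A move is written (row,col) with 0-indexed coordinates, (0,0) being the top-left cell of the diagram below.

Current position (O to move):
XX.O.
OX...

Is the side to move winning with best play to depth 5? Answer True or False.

p1 O@[XX.O./OX...]: (0,2)[XXOO./OX...]+0* (0,4)[XX.OO/OX...]-1 (1,2)[XX.O./OXO..]-1 (1,3)[XX.O./OX.O.]-1 (1,4)[XX.O./OX..O]-1
p2 X@[XXOO./OX...]: (0,4)[XXOOX/OX...]+0* (1,2)[XXOO./OXX..]-1 (1,3)[XXOO./OX.X.]-1 (1,4)[XXOO./OX..X]-1
p3 O@[XXOOX/OX...]: (1,2)[XXOOX/OXO..]+0* (1,3)[XXOOX/OX.O.]+0 (1,4)[XXOOX/OX..O]+0
p4 X@[XXOOX/OXO..]: (1,3)[XXOOX/OXOX.]+0* (1,4)[XXOOX/OXO.X]+0
p5 O@[XXOOX/OXOX.]: (1,4)[XXOOX/OXOXO]+0*
p6 X@[XXOOX/OXOXO] terminal +0; root [XX.O./OX...] d5

O winning at [XX.O./OX...]: False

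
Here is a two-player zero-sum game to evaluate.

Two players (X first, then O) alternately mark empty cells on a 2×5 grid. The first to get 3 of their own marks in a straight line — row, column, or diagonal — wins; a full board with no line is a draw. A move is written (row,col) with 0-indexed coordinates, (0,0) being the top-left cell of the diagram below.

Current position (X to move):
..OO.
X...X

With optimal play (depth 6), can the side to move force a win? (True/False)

ply 1, X at ..OO./X...X | (0,0)=-1→X.OO./X...X*; (0,1)=-1→.XOO./X...X; (0,4)=-1→..OOX/X...X; (1,1)=-1→..OO./XX..X; (1,2)=-1→..OO./X.X.X; (1,3)=-1→..OO./X..XX
ply 2, O at X.OO./X...X | (0,1)=+1→XOOO./X...X*; (0,4)=+1→X.OOO/X...X; (1,1)=+1→X.OO./XO..X; (1,2)=+1→X.OO./X.O.X; (1,3)=+1→X.OO./X..OX
ply 3: XOOO./X...X is terminal -1 (X); from ..OO./X...X depth 6

X winning at [..OO./X...X]: False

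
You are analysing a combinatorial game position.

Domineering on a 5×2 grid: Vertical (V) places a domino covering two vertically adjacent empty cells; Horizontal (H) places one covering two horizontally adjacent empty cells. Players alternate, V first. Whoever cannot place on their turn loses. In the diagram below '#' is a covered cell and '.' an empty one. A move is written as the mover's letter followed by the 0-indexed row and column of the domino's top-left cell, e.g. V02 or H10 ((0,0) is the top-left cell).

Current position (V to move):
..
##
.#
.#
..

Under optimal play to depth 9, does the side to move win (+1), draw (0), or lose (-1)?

value(../##/.#/.#/.., V) = -1

[../##/.#/.#/..] V move#1: V20:-1/../##/##/##/..*, V30:-1/../##/.#/##/#.
[../##/##/##/..] H move#2: H00:+1/##/##/##/##/..*, H40:+1/../##/##/##/##
[##/##/##/##/..] end (terminal -1, V#3); searched ../##/.#/.#/.. to 9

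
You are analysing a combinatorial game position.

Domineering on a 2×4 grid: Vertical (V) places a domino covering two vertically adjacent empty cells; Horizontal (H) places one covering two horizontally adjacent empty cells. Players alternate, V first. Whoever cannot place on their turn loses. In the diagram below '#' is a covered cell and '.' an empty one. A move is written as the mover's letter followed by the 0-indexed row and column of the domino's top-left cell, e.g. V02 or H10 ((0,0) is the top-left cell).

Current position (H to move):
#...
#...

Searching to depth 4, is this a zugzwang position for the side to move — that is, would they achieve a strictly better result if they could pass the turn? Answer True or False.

ply 1, H at #.../#... | H01=+1→###./#...*; H02=+1→#.##/#...; H11=+1→#.../###.; H12=+1→#.../#.##
ply 2, V at ###./#... | V03=-1→####/#..#*
ply 3, H at ####/#..# | H11=+1→####/####*
ply 4: ####/#### is terminal -1 (V); from #.../#... depth 4
suppose H passes — search the same position with V to move:
pass> ply 1, V at #.../#... | V01=-1→##../##..; V02=+1→#.#./#.#.*; V03=-1→#..#/#..#
pass> ply 2: #.#./#.#. is terminal -1 (H); from #.../#... depth 4
for H: play +1, pass -1

zugzwang(#.../#..., H) = False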